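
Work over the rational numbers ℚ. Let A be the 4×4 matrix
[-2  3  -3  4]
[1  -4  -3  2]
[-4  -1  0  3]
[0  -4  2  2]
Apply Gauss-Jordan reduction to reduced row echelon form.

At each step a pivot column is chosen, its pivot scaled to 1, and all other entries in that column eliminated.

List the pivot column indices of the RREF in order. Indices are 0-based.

pivot columns: 0, 1, 2, 3

step 1: normalize row 0 (÷-2) = (1, -3/2, 3/2, -2)
  row 1: subtract 1×row0 = (0, -5/2, -9/2, 4)
  row 2: subtract -4×row0 = (0, -7, 6, -5)
step 2: normalize row 1 (÷-5/2) = (0, 1, 9/5, -8/5)
  row 0: subtract -3/2×row1 = (1, 0, 21/5, -22/5)
  row 2: subtract -7×row1 = (0, 0, 93/5, -81/5)
  row 3: subtract -4×row1 = (0, 0, 46/5, -22/5)
step 3: normalize row 2 (÷93/5) = (0, 0, 1, -27/31)
  row 0: subtract 21/5×row2 = (1, 0, 0, -23/31)
  row 1: subtract 9/5×row2 = (0, 1, 0, -1/31)
  row 3: subtract 46/5×row2 = (0, 0, 0, 112/31)
step 4: normalize row 3 (÷112/31) = (0, 0, 0, 1)
  row 0: subtract -23/31×row3 = (1, 0, 0, 0)
  row 1: subtract -1/31×row3 = (0, 1, 0, 0)
  row 2: subtract -27/31×row3 = (0, 0, 1, 0)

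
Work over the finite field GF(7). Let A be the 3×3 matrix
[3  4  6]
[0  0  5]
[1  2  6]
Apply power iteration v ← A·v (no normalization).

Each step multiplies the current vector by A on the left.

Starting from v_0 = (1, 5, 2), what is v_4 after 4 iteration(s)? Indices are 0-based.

v_0 = (1, 5, 2).
v_1 = A·v_0 = (0, 3, 2).
v_2 = A·v_1 = (3, 3, 4).
v_3 = A·v_2 = (3, 6, 5).
v_4 = A·v_3 = (0, 4, 3).

v_4 = (0, 4, 3)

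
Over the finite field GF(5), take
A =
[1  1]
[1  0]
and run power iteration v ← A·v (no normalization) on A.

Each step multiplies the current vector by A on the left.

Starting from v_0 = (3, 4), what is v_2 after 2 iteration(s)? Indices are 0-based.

v_2 = (0, 2)

v_0 = (3, 4).
v_1 = A·v_0 = (2, 3).
v_2 = A·v_1 = (0, 2).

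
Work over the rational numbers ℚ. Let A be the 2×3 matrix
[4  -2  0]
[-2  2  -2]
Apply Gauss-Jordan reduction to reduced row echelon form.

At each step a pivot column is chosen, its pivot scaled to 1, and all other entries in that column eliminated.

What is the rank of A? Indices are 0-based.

rank = 2

pivot(0,0)=4: scale R0 → (1, -1/2, 0)
  clear (1,0): R1 −= (-2)R0 → (0, 1, -2)
pivot(1,1)=1: scale R1 → (0, 1, -2)
  clear (0,1): R0 −= (-1/2)R1 → (1, 0, -1)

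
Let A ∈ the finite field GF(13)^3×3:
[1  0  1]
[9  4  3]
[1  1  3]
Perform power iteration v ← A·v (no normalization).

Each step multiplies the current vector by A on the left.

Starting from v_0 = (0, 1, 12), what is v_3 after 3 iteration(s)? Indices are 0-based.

v_0 = (0, 1, 12).
v_1 = A·v_0 = (12, 1, 11).
v_2 = A·v_1 = (10, 2, 7).
v_3 = A·v_2 = (4, 2, 7).

v_3 = (4, 2, 7)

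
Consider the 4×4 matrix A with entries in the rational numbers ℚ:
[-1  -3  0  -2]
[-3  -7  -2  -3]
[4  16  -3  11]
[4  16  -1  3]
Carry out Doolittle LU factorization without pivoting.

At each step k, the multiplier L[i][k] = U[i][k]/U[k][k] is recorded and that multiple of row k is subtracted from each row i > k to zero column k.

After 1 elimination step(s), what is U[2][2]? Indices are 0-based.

U[2][2] = -3

[col 0] pivot -1
  R1 -= 3*R0 → (0, 2, -2, 3)  (L[1][0] := 3)
  R2 -= -4*R0 → (0, 4, -3, 3)  (L[2][0] := -4)
  R3 -= -4*R0 → (0, 4, -1, -5)  (L[3][0] := -4)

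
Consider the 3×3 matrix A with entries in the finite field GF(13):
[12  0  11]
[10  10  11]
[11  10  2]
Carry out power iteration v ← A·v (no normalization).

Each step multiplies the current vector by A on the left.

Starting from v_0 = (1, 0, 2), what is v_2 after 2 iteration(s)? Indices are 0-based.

v_0 = (1, 0, 2).
v_1 = A·v_0 = (8, 6, 2).
v_2 = A·v_1 = (1, 6, 9).

v_2 = (1, 6, 9)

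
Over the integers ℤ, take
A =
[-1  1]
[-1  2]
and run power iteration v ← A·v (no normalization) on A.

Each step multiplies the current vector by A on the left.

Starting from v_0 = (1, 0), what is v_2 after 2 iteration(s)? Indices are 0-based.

v_2 = (0, -1)

v_0 = (1, 0).
v_1 = A·v_0 = (-1, -1).
v_2 = A·v_1 = (0, -1).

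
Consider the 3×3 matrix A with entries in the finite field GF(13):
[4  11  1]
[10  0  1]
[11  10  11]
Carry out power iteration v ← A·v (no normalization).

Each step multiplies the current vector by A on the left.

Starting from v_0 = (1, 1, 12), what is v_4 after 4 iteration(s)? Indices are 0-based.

v_4 = (12, 10, 8)

v_0 = (1, 1, 12).
v_1 = A·v_0 = (1, 9, 10).
v_2 = A·v_1 = (9, 7, 3).
v_3 = A·v_2 = (12, 2, 7).
v_4 = A·v_3 = (12, 10, 8).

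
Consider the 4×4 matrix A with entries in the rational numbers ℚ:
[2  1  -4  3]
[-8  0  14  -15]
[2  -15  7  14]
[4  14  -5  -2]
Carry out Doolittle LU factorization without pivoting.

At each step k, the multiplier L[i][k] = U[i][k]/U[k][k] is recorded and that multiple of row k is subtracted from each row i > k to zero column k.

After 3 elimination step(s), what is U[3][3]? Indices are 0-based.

U[3][3] = 4

k=0: U[0][0]=2
  eliminate (1,0): mult=-4, new row 1: (0, 4, -2, -3); set L[1][0]=-4
  eliminate (2,0): mult=1, new row 2: (0, -16, 11, 11); set L[2][0]=1
  eliminate (3,0): mult=2, new row 3: (0, 12, 3, -8); set L[3][0]=2
k=1: U[1][1]=4
  eliminate (2,1): mult=-4, new row 2: (0, 0, 3, -1); set L[2][1]=-4
  eliminate (3,1): mult=3, new row 3: (0, 0, 9, 1); set L[3][1]=3
k=2: U[2][2]=3
  eliminate (3,2): mult=3, new row 3: (0, 0, 0, 4); set L[3][2]=3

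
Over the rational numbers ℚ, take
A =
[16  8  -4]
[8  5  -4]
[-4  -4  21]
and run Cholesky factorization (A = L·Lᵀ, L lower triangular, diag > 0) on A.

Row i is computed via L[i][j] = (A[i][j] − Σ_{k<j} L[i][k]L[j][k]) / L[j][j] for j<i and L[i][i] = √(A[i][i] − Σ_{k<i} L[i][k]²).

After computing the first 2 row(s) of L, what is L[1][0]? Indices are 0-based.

L[1][0] = 2

Step 1: L[0][0] = √(16) = 4.
  L[1][0] = (8) / L[0][0] = 2.
Step 2: L[1][1] = √(1) = 1.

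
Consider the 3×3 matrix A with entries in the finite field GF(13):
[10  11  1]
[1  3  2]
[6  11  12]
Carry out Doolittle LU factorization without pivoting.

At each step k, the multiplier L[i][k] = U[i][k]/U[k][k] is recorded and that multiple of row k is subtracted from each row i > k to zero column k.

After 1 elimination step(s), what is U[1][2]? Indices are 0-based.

Step 1: pivot at (0,0) is 10.
  row1 ← row1 − (4)·row0  ⇒  L[1][0]=4, U row1=(0, 11, 11)
  row2 ← row2 − (11)·row0  ⇒  L[2][0]=11, U row2=(0, 7, 1)

U[1][2] = 11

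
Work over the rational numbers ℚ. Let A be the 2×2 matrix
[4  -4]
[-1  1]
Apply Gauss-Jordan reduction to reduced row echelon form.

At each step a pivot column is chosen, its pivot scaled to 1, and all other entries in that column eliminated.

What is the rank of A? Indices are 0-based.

[1] R0 /= 4  ⇒  (1, -1)
     R1 -= -1·R0  ⇒  (0, 0)
column 1 empty below row 1

rank = 1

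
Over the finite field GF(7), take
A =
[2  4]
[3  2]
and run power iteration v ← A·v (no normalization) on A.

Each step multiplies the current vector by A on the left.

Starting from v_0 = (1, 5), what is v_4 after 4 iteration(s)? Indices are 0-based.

v_0 = (1, 5).
v_1 = A·v_0 = (1, 6).
v_2 = A·v_1 = (5, 1).
v_3 = A·v_2 = (0, 3).
v_4 = A·v_3 = (5, 6).

v_4 = (5, 6)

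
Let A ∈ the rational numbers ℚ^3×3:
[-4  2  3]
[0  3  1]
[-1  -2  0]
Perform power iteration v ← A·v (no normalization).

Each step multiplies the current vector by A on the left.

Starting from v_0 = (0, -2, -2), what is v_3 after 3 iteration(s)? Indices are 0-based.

v_3 = (-106, -34, 4)

v_0 = (0, -2, -2).
v_1 = A·v_0 = (-10, -8, 4).
v_2 = A·v_1 = (36, -20, 26).
v_3 = A·v_2 = (-106, -34, 4).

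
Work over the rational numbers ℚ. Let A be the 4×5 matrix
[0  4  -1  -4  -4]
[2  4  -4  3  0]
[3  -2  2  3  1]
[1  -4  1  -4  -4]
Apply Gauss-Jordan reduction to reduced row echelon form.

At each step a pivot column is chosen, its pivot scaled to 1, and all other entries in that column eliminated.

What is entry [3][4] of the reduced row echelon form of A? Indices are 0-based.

M[3][4] = 66/73

[1] R0 <-> R1
[1] R0 /= 2  ⇒  (1, 2, -2, 3/2, 0)
     R2 -= 3·R0  ⇒  (0, -8, 8, -3/2, 1)
     R3 -= 1·R0  ⇒  (0, -6, 3, -11/2, -4)
[2] R1 /= 4  ⇒  (0, 1, -1/4, -1, -1)
     R0 -= 2·R1  ⇒  (1, 0, -3/2, 7/2, 2)
     R2 -= -8·R1  ⇒  (0, 0, 6, -19/2, -7)
     R3 -= -6·R1  ⇒  (0, 0, 3/2, -23/2, -10)
[3] R2 /= 6  ⇒  (0, 0, 1, -19/12, -7/6)
     R0 -= -3/2·R2  ⇒  (1, 0, 0, 9/8, 1/4)
     R1 -= -1/4·R2  ⇒  (0, 1, 0, -67/48, -31/24)
     R3 -= 3/2·R2  ⇒  (0, 0, 0, -73/8, -33/4)
[4] R3 /= -73/8  ⇒  (0, 0, 0, 1, 66/73)
     R0 -= 9/8·R3  ⇒  (1, 0, 0, 0, -56/73)
     R1 -= -67/48·R3  ⇒  (0, 1, 0, 0, -13/438)
     R2 -= -19/12·R3  ⇒  (0, 0, 1, 0, 58/219)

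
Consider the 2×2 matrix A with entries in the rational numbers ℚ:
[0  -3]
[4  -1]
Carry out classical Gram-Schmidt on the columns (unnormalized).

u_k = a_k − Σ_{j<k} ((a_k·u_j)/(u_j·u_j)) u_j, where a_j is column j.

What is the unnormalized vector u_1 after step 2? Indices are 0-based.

Step 1: u_0 = a_0 = (0, 4).
Step 2: u_1 = a_1 − (-1/4)·u_0 = (-3, 0).

u_1 = (-3, 0)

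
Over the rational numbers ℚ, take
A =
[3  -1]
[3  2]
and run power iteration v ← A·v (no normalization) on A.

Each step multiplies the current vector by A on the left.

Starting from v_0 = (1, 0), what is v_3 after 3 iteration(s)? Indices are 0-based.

v_0 = (1, 0).
v_1 = A·v_0 = (3, 3).
v_2 = A·v_1 = (6, 15).
v_3 = A·v_2 = (3, 48).

v_3 = (3, 48)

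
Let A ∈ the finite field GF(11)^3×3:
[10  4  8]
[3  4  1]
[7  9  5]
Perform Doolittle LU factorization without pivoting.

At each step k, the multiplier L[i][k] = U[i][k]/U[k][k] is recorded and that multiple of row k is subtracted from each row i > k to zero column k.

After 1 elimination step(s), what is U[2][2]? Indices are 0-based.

U[2][2] = 6

k=0: U[0][0]=10
  eliminate (1,0): mult=8, new row 1: (0, 5, 3); set L[1][0]=8
  eliminate (2,0): mult=4, new row 2: (0, 4, 6); set L[2][0]=4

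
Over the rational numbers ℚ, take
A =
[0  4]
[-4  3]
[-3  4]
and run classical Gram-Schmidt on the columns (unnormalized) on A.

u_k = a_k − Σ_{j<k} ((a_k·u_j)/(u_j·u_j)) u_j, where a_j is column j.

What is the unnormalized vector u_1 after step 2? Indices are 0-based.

u_1 = (4, -21/25, 28/25)

Step 1: u_0 = a_0 = (0, -4, -3).
Step 2: u_1 = a_1 − (-24/25)·u_0 = (4, -21/25, 28/25).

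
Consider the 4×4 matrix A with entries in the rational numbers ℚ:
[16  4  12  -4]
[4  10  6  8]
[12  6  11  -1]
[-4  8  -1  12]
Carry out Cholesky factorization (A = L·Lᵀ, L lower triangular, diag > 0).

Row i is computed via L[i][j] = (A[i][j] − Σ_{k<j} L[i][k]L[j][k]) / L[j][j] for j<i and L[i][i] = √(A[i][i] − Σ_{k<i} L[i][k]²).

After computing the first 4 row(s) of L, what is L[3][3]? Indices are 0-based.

Step 1: L[0][0] = √(16) = 4.
  L[1][0] = (4) / L[0][0] = 1.
Step 2: L[1][1] = √(9) = 3.
  L[2][0] = (12) / L[0][0] = 3.
  L[2][1] = (3) / L[1][1] = 1.
Step 3: L[2][2] = √(1) = 1.
  L[3][0] = (-4) / L[0][0] = -1.
  L[3][1] = (9) / L[1][1] = 3.
  L[3][2] = (-1) / L[2][2] = -1.
Step 4: L[3][3] = √(1) = 1.

L[3][3] = 1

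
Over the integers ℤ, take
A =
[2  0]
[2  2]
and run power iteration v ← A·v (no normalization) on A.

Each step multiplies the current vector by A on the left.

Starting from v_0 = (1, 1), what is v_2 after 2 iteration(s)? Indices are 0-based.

v_0 = (1, 1).
v_1 = A·v_0 = (2, 4).
v_2 = A·v_1 = (4, 12).

v_2 = (4, 12)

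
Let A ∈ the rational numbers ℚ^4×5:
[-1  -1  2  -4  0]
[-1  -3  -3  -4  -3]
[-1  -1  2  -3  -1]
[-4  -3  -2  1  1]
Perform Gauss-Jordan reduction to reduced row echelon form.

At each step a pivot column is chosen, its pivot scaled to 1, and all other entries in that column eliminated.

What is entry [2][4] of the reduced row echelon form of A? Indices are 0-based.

M[2][4] = -33/25

step 1: normalize row 0 (÷-1) = (1, 1, -2, 4, 0)
  row 1: subtract -1×row0 = (0, -2, -5, 0, -3)
  row 2: subtract -1×row0 = (0, 0, 0, 1, -1)
  row 3: subtract -4×row0 = (0, 1, -10, 17, 1)
step 2: normalize row 1 (÷-2) = (0, 1, 5/2, 0, 3/2)
  row 0: subtract 1×row1 = (1, 0, -9/2, 4, -3/2)
  row 3: subtract 1×row1 = (0, 0, -25/2, 17, -1/2)
step 3: exchange rows 2,3
step 3: normalize row 2 (÷-25/2) = (0, 0, 1, -34/25, 1/25)
  row 0: subtract -9/2×row2 = (1, 0, 0, -53/25, -33/25)
  row 1: subtract 5/2×row2 = (0, 1, 0, 17/5, 7/5)
step 4: normalize row 3 (÷1) = (0, 0, 0, 1, -1)
  row 0: subtract -53/25×row3 = (1, 0, 0, 0, -86/25)
  row 1: subtract 17/5×row3 = (0, 1, 0, 0, 24/5)
  row 2: subtract -34/25×row3 = (0, 0, 1, 0, -33/25)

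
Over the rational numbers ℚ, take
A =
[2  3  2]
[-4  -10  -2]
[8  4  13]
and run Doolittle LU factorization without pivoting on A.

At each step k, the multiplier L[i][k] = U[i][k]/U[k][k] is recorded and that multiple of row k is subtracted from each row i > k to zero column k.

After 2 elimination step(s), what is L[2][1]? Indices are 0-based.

k=0: U[0][0]=2
  eliminate (1,0): mult=-2, new row 1: (0, -4, 2); set L[1][0]=-2
  eliminate (2,0): mult=4, new row 2: (0, -8, 5); set L[2][0]=4
k=1: U[1][1]=-4
  eliminate (2,1): mult=2, new row 2: (0, 0, 1); set L[2][1]=2

L[2][1] = 2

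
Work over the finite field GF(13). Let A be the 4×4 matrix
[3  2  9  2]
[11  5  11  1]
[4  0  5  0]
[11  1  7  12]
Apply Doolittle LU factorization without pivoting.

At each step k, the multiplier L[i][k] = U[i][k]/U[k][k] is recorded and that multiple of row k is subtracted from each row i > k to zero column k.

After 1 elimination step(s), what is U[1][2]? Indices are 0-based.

U[1][2] = 4

k=0: U[0][0]=3
  eliminate (1,0): mult=8, new row 1: (0, 2, 4, 11); set L[1][0]=8
  eliminate (2,0): mult=10, new row 2: (0, 6, 6, 6); set L[2][0]=10
  eliminate (3,0): mult=8, new row 3: (0, 11, 0, 9); set L[3][0]=8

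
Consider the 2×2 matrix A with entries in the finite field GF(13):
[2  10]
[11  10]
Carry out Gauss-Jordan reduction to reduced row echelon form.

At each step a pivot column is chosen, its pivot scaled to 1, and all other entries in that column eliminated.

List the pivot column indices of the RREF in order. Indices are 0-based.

[1] R0 /= 2  ⇒  (1, 5)
     R1 -= 11·R0  ⇒  (0, 7)
[2] R1 /= 7  ⇒  (0, 1)
     R0 -= 5·R1  ⇒  (1, 0)

pivot columns: 0, 1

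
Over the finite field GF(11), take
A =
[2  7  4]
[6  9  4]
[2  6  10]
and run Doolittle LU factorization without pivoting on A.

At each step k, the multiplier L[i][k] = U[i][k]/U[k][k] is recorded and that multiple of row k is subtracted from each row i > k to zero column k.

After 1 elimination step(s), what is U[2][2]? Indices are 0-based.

k=0: U[0][0]=2
  eliminate (1,0): mult=3, new row 1: (0, 10, 3); set L[1][0]=3
  eliminate (2,0): mult=1, new row 2: (0, 10, 6); set L[2][0]=1

U[2][2] = 6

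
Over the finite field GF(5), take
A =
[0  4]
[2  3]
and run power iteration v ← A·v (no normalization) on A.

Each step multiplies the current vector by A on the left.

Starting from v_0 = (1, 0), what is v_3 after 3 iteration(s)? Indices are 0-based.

v_3 = (4, 4)

v_0 = (1, 0).
v_1 = A·v_0 = (0, 2).
v_2 = A·v_1 = (3, 1).
v_3 = A·v_2 = (4, 4).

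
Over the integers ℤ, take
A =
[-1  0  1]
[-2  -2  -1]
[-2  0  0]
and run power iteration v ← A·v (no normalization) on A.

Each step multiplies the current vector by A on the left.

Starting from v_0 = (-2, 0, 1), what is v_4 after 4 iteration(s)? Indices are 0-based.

v_4 = (5, -56, 14)

v_0 = (-2, 0, 1).
v_1 = A·v_0 = (3, 3, 4).
v_2 = A·v_1 = (1, -16, -6).
v_3 = A·v_2 = (-7, 36, -2).
v_4 = A·v_3 = (5, -56, 14).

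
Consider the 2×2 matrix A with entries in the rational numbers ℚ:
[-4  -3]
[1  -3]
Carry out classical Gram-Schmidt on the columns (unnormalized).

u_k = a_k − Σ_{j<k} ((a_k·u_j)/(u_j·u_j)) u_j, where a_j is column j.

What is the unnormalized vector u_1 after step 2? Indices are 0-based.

Step 1: u_0 = a_0 = (-4, 1).
Step 2: u_1 = a_1 − (9/17)·u_0 = (-15/17, -60/17).

u_1 = (-15/17, -60/17)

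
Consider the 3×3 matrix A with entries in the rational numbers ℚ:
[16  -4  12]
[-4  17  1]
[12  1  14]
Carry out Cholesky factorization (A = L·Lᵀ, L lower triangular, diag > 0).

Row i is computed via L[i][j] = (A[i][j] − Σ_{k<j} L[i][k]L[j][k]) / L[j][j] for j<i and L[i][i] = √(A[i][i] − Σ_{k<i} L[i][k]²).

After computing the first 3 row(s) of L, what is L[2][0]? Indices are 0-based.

L[2][0] = 3

Step 1: L[0][0] = √(16) = 4.
  L[1][0] = (-4) / L[0][0] = -1.
Step 2: L[1][1] = √(16) = 4.
  L[2][0] = (12) / L[0][0] = 3.
  L[2][1] = (4) / L[1][1] = 1.
Step 3: L[2][2] = √(4) = 2.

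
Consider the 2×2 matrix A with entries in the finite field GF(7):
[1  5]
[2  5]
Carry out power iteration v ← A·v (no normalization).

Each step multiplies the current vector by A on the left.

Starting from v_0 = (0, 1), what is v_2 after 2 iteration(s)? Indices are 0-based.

v_2 = (2, 0)

v_0 = (0, 1).
v_1 = A·v_0 = (5, 5).
v_2 = A·v_1 = (2, 0).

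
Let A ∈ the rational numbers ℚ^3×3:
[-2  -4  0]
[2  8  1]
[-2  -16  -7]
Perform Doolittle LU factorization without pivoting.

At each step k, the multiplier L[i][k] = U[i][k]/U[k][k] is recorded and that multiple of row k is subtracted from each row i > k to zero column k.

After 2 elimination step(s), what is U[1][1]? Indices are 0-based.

[col 0] pivot -2
  R1 -= -1*R0 → (0, 4, 1)  (L[1][0] := -1)
  R2 -= 1*R0 → (0, -12, -7)  (L[2][0] := 1)
[col 1] pivot 4
  R2 -= -3*R1 → (0, 0, -4)  (L[2][1] := -3)

U[1][1] = 4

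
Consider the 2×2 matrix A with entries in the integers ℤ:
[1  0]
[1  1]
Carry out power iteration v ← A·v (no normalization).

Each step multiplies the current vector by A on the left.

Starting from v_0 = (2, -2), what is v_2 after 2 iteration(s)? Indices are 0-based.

v_2 = (2, 2)

v_0 = (2, -2).
v_1 = A·v_0 = (2, 0).
v_2 = A·v_1 = (2, 2).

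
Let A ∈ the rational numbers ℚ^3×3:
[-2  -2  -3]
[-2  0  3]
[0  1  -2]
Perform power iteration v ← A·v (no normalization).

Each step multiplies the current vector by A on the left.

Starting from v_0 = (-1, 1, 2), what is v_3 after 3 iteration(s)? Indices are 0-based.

v_0 = (-1, 1, 2).
v_1 = A·v_0 = (-6, 8, -3).
v_2 = A·v_1 = (5, 3, 14).
v_3 = A·v_2 = (-58, 32, -25).

v_3 = (-58, 32, -25)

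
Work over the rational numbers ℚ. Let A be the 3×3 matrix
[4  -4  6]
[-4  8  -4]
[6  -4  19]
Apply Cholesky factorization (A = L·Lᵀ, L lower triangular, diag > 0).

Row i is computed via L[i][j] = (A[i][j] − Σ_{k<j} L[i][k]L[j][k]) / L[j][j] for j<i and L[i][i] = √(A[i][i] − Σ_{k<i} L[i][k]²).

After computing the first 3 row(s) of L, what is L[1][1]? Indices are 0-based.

Step 1: L[0][0] = √(4) = 2.
  L[1][0] = (-4) / L[0][0] = -2.
Step 2: L[1][1] = √(4) = 2.
  L[2][0] = (6) / L[0][0] = 3.
  L[2][1] = (2) / L[1][1] = 1.
Step 3: L[2][2] = √(9) = 3.

L[1][1] = 2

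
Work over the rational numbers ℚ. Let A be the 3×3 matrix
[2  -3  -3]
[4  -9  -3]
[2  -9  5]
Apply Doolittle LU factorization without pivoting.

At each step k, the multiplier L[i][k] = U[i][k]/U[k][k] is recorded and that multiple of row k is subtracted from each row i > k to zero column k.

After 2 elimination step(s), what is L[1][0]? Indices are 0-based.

L[1][0] = 2

k=0: U[0][0]=2
  eliminate (1,0): mult=2, new row 1: (0, -3, 3); set L[1][0]=2
  eliminate (2,0): mult=1, new row 2: (0, -6, 8); set L[2][0]=1
k=1: U[1][1]=-3
  eliminate (2,1): mult=2, new row 2: (0, 0, 2); set L[2][1]=2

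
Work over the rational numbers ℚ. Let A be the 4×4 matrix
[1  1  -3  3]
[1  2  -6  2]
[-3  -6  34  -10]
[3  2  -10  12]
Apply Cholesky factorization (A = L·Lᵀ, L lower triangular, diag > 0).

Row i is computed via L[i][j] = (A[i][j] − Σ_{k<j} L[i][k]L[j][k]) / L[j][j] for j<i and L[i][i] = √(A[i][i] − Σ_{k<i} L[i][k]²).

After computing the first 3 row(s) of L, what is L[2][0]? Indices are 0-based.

L[2][0] = -3

Step 1: L[0][0] = √(1) = 1.
  L[1][0] = (1) / L[0][0] = 1.
Step 2: L[1][1] = √(1) = 1.
  L[2][0] = (-3) / L[0][0] = -3.
  L[2][1] = (-3) / L[1][1] = -3.
Step 3: L[2][2] = √(16) = 4.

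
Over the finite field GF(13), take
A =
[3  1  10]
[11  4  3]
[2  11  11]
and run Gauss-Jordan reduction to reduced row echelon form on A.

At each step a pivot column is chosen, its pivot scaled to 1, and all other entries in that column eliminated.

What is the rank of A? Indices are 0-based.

[1] R0 /= 3  ⇒  (1, 9, 12)
     R1 -= 11·R0  ⇒  (0, 9, 1)
     R2 -= 2·R0  ⇒  (0, 6, 0)
[2] R1 /= 9  ⇒  (0, 1, 3)
     R0 -= 9·R1  ⇒  (1, 0, 11)
     R2 -= 6·R1  ⇒  (0, 0, 8)
[3] R2 /= 8  ⇒  (0, 0, 1)
     R0 -= 11·R2  ⇒  (1, 0, 0)
     R1 -= 3·R2  ⇒  (0, 1, 0)

rank = 3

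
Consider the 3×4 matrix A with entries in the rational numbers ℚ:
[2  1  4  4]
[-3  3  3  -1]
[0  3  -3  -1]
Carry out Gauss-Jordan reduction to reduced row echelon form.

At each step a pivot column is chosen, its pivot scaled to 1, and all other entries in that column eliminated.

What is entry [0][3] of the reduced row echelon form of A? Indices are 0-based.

pivot(0,0)=2: scale R0 → (1, 1/2, 2, 2)
  clear (1,0): R1 −= (-3)R0 → (0, 9/2, 9, 5)
pivot(1,1)=9/2: scale R1 → (0, 1, 2, 10/9)
  clear (0,1): R0 −= (1/2)R1 → (1, 0, 1, 13/9)
  clear (2,1): R2 −= (3)R1 → (0, 0, -9, -13/3)
pivot(2,2)=-9: scale R2 → (0, 0, 1, 13/27)
  clear (0,2): R0 −= (1)R2 → (1, 0, 0, 26/27)
  clear (1,2): R1 −= (2)R2 → (0, 1, 0, 4/27)

M[0][3] = 26/27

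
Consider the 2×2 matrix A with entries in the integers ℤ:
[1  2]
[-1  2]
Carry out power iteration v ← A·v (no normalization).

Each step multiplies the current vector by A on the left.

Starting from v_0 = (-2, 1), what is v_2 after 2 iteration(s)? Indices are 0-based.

v_2 = (8, 8)

v_0 = (-2, 1).
v_1 = A·v_0 = (0, 4).
v_2 = A·v_1 = (8, 8).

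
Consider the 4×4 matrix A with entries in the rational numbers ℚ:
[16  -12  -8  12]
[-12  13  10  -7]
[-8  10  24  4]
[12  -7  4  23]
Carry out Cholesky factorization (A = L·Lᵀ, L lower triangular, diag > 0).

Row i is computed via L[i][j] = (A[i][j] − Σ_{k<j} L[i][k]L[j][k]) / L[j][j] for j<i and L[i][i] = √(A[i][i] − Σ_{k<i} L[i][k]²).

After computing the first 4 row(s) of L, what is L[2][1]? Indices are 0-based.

Step 1: L[0][0] = √(16) = 4.
  L[1][0] = (-12) / L[0][0] = -3.
Step 2: L[1][1] = √(4) = 2.
  L[2][0] = (-8) / L[0][0] = -2.
  L[2][1] = (4) / L[1][1] = 2.
Step 3: L[2][2] = √(16) = 4.
  L[3][0] = (12) / L[0][0] = 3.
  L[3][1] = (2) / L[1][1] = 1.
  L[3][2] = (8) / L[2][2] = 2.
Step 4: L[3][3] = √(9) = 3.

L[2][1] = 2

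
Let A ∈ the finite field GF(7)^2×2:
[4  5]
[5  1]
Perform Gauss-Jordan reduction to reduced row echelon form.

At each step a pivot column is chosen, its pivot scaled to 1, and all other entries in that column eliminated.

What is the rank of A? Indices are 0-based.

step 1: normalize row 0 (÷4) = (1, 3)
  row 1: subtract 5×row0 = (0, 0)
skip col 1 (zero from row 1)

rank = 1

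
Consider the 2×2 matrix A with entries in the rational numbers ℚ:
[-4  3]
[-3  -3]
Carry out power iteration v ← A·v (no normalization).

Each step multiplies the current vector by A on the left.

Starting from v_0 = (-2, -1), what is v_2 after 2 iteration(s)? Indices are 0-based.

v_0 = (-2, -1).
v_1 = A·v_0 = (5, 9).
v_2 = A·v_1 = (7, -42).

v_2 = (7, -42)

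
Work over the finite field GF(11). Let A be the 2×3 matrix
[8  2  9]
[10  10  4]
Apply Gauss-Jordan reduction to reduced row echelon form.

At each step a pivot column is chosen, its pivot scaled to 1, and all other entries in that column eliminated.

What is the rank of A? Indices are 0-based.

step 1: normalize row 0 (÷8) = (1, 3, 8)
  row 1: subtract 10×row0 = (0, 2, 1)
step 2: normalize row 1 (÷2) = (0, 1, 6)
  row 0: subtract 3×row1 = (1, 0, 1)

rank = 2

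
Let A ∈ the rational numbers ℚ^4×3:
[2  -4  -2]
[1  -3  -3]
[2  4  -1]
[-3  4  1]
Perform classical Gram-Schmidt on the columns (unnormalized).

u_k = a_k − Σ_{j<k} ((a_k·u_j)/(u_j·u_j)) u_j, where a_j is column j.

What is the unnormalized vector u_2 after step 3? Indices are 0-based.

u_2 = (-80/267, -532/267, -149/267, -110/89)

Step 1: u_0 = a_0 = (2, 1, 2, -3).
Step 2: u_1 = a_1 − (-5/6)·u_0 = (-7/3, -13/6, 17/3, 3/2).
Step 3: u_2 = a_2 − (-2/3)·u_0 − (14/89)·u_1 = (-80/267, -532/267, -149/267, -110/89).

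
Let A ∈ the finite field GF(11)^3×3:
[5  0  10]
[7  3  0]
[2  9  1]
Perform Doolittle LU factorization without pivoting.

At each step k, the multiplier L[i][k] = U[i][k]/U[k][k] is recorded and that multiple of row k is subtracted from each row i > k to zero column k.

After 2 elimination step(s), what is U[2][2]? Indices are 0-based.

U[2][2] = 6

k=0: U[0][0]=5
  eliminate (1,0): mult=8, new row 1: (0, 3, 8); set L[1][0]=8
  eliminate (2,0): mult=7, new row 2: (0, 9, 8); set L[2][0]=7
k=1: U[1][1]=3
  eliminate (2,1): mult=3, new row 2: (0, 0, 6); set L[2][1]=3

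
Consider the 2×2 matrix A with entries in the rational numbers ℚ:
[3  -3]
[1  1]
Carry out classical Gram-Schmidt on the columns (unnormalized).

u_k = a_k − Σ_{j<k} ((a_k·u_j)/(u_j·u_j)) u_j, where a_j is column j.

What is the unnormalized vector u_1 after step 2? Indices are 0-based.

Step 1: u_0 = a_0 = (3, 1).
Step 2: u_1 = a_1 − (-4/5)·u_0 = (-3/5, 9/5).

u_1 = (-3/5, 9/5)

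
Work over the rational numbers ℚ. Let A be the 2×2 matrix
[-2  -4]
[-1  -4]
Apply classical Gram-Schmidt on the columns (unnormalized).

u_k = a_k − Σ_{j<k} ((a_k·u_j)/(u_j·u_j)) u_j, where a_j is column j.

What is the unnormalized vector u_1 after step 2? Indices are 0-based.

u_1 = (4/5, -8/5)

Step 1: u_0 = a_0 = (-2, -1).
Step 2: u_1 = a_1 − (12/5)·u_0 = (4/5, -8/5).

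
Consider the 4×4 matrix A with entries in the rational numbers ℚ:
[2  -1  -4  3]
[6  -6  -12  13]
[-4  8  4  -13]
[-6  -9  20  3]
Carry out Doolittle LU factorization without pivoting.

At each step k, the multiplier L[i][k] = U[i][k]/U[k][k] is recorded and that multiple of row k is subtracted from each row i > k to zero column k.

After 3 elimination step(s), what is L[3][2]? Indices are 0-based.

k=0: U[0][0]=2
  eliminate (1,0): mult=3, new row 1: (0, -3, 0, 4); set L[1][0]=3
  eliminate (2,0): mult=-2, new row 2: (0, 6, -4, -7); set L[2][0]=-2
  eliminate (3,0): mult=-3, new row 3: (0, -12, 8, 12); set L[3][0]=-3
k=1: U[1][1]=-3
  eliminate (2,1): mult=-2, new row 2: (0, 0, -4, 1); set L[2][1]=-2
  eliminate (3,1): mult=4, new row 3: (0, 0, 8, -4); set L[3][1]=4
k=2: U[2][2]=-4
  eliminate (3,2): mult=-2, new row 3: (0, 0, 0, -2); set L[3][2]=-2

L[3][2] = -2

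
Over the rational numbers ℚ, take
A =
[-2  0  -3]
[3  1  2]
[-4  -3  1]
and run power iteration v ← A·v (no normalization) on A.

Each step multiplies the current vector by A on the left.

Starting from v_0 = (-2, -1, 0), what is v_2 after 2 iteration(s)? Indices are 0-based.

v_2 = (-41, 27, 16)

v_0 = (-2, -1, 0).
v_1 = A·v_0 = (4, -7, 11).
v_2 = A·v_1 = (-41, 27, 16).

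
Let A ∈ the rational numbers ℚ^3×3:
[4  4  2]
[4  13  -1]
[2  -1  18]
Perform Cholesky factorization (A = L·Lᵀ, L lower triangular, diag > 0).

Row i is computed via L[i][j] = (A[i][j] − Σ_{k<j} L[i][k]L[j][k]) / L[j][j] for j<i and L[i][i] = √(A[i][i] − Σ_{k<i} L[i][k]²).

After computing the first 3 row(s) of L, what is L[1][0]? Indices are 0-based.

Step 1: L[0][0] = √(4) = 2.
  L[1][0] = (4) / L[0][0] = 2.
Step 2: L[1][1] = √(9) = 3.
  L[2][0] = (2) / L[0][0] = 1.
  L[2][1] = (-3) / L[1][1] = -1.
Step 3: L[2][2] = √(16) = 4.

L[1][0] = 2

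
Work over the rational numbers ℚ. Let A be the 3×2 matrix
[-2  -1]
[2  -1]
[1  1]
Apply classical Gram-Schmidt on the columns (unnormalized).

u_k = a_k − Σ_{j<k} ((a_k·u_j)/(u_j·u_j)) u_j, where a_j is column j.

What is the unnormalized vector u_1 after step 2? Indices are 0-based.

Step 1: u_0 = a_0 = (-2, 2, 1).
Step 2: u_1 = a_1 − (1/9)·u_0 = (-7/9, -11/9, 8/9).

u_1 = (-7/9, -11/9, 8/9)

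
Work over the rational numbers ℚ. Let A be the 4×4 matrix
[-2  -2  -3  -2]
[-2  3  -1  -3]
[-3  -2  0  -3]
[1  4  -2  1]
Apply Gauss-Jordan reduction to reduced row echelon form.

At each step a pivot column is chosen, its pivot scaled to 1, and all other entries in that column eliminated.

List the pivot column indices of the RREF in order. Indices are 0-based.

pivot columns: 0, 1, 2, 3

pivot(0,0)=-2: scale R0 → (1, 1, 3/2, 1)
  clear (1,0): R1 −= (-2)R0 → (0, 5, 2, -1)
  clear (2,0): R2 −= (-3)R0 → (0, 1, 9/2, 0)
  clear (3,0): R3 −= (1)R0 → (0, 3, -7/2, 0)
pivot(1,1)=5: scale R1 → (0, 1, 2/5, -1/5)
  clear (0,1): R0 −= (1)R1 → (1, 0, 11/10, 6/5)
  clear (2,1): R2 −= (1)R1 → (0, 0, 41/10, 1/5)
  clear (3,1): R3 −= (3)R1 → (0, 0, -47/10, 3/5)
pivot(2,2)=41/10: scale R2 → (0, 0, 1, 2/41)
  clear (0,2): R0 −= (11/10)R2 → (1, 0, 0, 47/41)
  clear (1,2): R1 −= (2/5)R2 → (0, 1, 0, -9/41)
  clear (3,2): R3 −= (-47/10)R2 → (0, 0, 0, 34/41)
pivot(3,3)=34/41: scale R3 → (0, 0, 0, 1)
  clear (0,3): R0 −= (47/41)R3 → (1, 0, 0, 0)
  clear (1,3): R1 −= (-9/41)R3 → (0, 1, 0, 0)
  clear (2,3): R2 −= (2/41)R3 → (0, 0, 1, 0)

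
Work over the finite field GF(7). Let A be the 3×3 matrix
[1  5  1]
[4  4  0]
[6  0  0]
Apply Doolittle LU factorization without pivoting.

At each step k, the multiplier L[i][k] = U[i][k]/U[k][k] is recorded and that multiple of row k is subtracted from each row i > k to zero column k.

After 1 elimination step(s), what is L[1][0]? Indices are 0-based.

L[1][0] = 4

[col 0] pivot 1
  R1 -= 4*R0 → (0, 5, 3)  (L[1][0] := 4)
  R2 -= 6*R0 → (0, 5, 1)  (L[2][0] := 6)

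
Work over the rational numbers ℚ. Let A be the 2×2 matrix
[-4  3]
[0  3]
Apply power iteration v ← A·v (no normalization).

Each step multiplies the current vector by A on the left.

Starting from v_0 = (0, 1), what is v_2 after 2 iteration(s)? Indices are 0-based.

v_0 = (0, 1).
v_1 = A·v_0 = (3, 3).
v_2 = A·v_1 = (-3, 9).

v_2 = (-3, 9)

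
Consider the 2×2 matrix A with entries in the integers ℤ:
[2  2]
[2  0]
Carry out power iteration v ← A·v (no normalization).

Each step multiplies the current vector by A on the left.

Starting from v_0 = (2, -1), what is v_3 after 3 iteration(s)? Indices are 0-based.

v_0 = (2, -1).
v_1 = A·v_0 = (2, 4).
v_2 = A·v_1 = (12, 4).
v_3 = A·v_2 = (32, 24).

v_3 = (32, 24)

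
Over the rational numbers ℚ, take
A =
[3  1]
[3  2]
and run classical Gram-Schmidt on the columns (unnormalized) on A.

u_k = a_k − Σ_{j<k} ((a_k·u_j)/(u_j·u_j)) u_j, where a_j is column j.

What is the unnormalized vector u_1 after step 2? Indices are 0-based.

Step 1: u_0 = a_0 = (3, 3).
Step 2: u_1 = a_1 − (1/2)·u_0 = (-1/2, 1/2).

u_1 = (-1/2, 1/2)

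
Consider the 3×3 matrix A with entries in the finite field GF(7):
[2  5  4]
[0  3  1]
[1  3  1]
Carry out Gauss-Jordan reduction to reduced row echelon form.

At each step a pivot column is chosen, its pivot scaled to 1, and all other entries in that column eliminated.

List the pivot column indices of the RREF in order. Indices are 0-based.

[1] R0 /= 2  ⇒  (1, 6, 2)
     R2 -= 1·R0  ⇒  (0, 4, 6)
[2] R1 /= 3  ⇒  (0, 1, 5)
     R0 -= 6·R1  ⇒  (1, 0, 0)
     R2 -= 4·R1  ⇒  (0, 0, 0)
column 2 empty below row 2

pivot columns: 0, 1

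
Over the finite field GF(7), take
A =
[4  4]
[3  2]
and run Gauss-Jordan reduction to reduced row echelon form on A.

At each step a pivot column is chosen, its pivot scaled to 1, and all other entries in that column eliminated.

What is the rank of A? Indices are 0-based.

[1] R0 /= 4  ⇒  (1, 1)
     R1 -= 3·R0  ⇒  (0, 6)
[2] R1 /= 6  ⇒  (0, 1)
     R0 -= 1·R1  ⇒  (1, 0)

rank = 2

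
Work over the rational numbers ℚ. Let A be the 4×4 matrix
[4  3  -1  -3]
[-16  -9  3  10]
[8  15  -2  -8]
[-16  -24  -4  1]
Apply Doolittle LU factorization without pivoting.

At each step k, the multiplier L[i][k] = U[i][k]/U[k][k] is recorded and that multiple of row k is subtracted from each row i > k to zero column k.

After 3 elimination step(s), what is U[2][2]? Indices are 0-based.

U[2][2] = 3

[col 0] pivot 4
  R1 -= -4*R0 → (0, 3, -1, -2)  (L[1][0] := -4)
  R2 -= 2*R0 → (0, 9, 0, -2)  (L[2][0] := 2)
  R3 -= -4*R0 → (0, -12, -8, -11)  (L[3][0] := -4)
[col 1] pivot 3
  R2 -= 3*R1 → (0, 0, 3, 4)  (L[2][1] := 3)
  R3 -= -4*R1 → (0, 0, -12, -19)  (L[3][1] := -4)
[col 2] pivot 3
  R3 -= -4*R2 → (0, 0, 0, -3)  (L[3][2] := -4)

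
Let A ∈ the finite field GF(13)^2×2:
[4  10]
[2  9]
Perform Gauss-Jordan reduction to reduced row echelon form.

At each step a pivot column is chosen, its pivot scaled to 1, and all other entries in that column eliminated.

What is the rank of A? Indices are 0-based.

rank = 2

pivot(0,0)=4: scale R0 → (1, 9)
  clear (1,0): R1 −= (2)R0 → (0, 4)
pivot(1,1)=4: scale R1 → (0, 1)
  clear (0,1): R0 −= (9)R1 → (1, 0)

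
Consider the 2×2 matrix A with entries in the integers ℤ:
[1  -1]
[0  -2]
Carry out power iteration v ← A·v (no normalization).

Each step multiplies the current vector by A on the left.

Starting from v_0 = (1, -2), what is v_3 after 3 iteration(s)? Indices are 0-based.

v_0 = (1, -2).
v_1 = A·v_0 = (3, 4).
v_2 = A·v_1 = (-1, -8).
v_3 = A·v_2 = (7, 16).

v_3 = (7, 16)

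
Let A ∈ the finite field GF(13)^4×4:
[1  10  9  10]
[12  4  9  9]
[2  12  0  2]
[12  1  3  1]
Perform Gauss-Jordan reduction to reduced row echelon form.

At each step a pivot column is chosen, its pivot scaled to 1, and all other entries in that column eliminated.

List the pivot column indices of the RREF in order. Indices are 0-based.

pivot columns: 0, 1, 2, 3

[1] R0 /= 1  ⇒  (1, 10, 9, 10)
     R1 -= 12·R0  ⇒  (0, 1, 5, 6)
     R2 -= 2·R0  ⇒  (0, 5, 8, 8)
     R3 -= 12·R0  ⇒  (0, 11, 12, 11)
[2] R1 /= 1  ⇒  (0, 1, 5, 6)
     R0 -= 10·R1  ⇒  (1, 0, 11, 2)
     R2 -= 5·R1  ⇒  (0, 0, 9, 4)
     R3 -= 11·R1  ⇒  (0, 0, 9, 10)
[3] R2 /= 9  ⇒  (0, 0, 1, 12)
     R0 -= 11·R2  ⇒  (1, 0, 0, 0)
     R1 -= 5·R2  ⇒  (0, 1, 0, 11)
     R3 -= 9·R2  ⇒  (0, 0, 0, 6)
[4] R3 /= 6  ⇒  (0, 0, 0, 1)
     R1 -= 11·R3  ⇒  (0, 1, 0, 0)
     R2 -= 12·R3  ⇒  (0, 0, 1, 0)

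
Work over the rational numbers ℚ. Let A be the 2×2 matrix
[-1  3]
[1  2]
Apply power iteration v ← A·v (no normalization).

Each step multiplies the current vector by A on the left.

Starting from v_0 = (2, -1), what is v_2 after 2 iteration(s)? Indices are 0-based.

v_2 = (5, -5)

v_0 = (2, -1).
v_1 = A·v_0 = (-5, 0).
v_2 = A·v_1 = (5, -5).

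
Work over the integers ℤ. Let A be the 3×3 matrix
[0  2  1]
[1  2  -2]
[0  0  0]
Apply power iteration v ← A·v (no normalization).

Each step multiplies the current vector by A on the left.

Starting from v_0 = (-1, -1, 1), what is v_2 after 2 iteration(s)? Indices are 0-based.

v_2 = (-10, -11, 0)

v_0 = (-1, -1, 1).
v_1 = A·v_0 = (-1, -5, 0).
v_2 = A·v_1 = (-10, -11, 0).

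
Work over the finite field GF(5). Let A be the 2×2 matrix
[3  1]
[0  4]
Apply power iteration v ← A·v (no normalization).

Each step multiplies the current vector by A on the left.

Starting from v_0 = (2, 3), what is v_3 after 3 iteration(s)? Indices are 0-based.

v_3 = (0, 2)

v_0 = (2, 3).
v_1 = A·v_0 = (4, 2).
v_2 = A·v_1 = (4, 3).
v_3 = A·v_2 = (0, 2).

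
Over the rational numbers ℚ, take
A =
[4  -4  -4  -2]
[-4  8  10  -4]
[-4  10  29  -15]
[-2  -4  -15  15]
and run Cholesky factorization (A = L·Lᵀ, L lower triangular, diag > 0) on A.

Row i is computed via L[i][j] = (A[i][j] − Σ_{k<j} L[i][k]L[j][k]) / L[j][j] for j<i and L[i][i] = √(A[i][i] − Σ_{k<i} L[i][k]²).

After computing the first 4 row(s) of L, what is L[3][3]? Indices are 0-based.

Step 1: L[0][0] = √(4) = 2.
  L[1][0] = (-4) / L[0][0] = -2.
Step 2: L[1][1] = √(4) = 2.
  L[2][0] = (-4) / L[0][0] = -2.
  L[2][1] = (6) / L[1][1] = 3.
Step 3: L[2][2] = √(16) = 4.
  L[3][0] = (-2) / L[0][0] = -1.
  L[3][1] = (-6) / L[1][1] = -3.
  L[3][2] = (-8) / L[2][2] = -2.
Step 4: L[3][3] = √(1) = 1.

L[3][3] = 1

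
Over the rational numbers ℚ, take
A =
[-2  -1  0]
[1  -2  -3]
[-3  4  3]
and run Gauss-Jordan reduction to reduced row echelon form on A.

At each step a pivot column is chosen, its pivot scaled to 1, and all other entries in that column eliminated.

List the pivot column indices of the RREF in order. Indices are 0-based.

[1] R0 /= -2  ⇒  (1, 1/2, 0)
     R1 -= 1·R0  ⇒  (0, -5/2, -3)
     R2 -= -3·R0  ⇒  (0, 11/2, 3)
[2] R1 /= -5/2  ⇒  (0, 1, 6/5)
     R0 -= 1/2·R1  ⇒  (1, 0, -3/5)
     R2 -= 11/2·R1  ⇒  (0, 0, -18/5)
[3] R2 /= -18/5  ⇒  (0, 0, 1)
     R0 -= -3/5·R2  ⇒  (1, 0, 0)
     R1 -= 6/5·R2  ⇒  (0, 1, 0)

pivot columns: 0, 1, 2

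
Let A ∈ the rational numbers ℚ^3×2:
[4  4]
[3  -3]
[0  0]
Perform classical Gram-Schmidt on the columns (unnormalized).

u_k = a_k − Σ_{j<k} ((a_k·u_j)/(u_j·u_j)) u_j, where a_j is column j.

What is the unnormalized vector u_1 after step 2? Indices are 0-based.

Step 1: u_0 = a_0 = (4, 3, 0).
Step 2: u_1 = a_1 − (7/25)·u_0 = (72/25, -96/25, 0).

u_1 = (72/25, -96/25, 0)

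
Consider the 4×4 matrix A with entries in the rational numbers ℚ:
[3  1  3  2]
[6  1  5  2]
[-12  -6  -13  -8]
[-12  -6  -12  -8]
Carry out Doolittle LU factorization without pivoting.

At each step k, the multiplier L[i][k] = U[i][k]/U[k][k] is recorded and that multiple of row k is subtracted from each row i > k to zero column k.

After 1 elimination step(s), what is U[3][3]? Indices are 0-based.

k=0: U[0][0]=3
  eliminate (1,0): mult=2, new row 1: (0, -1, -1, -2); set L[1][0]=2
  eliminate (2,0): mult=-4, new row 2: (0, -2, -1, 0); set L[2][0]=-4
  eliminate (3,0): mult=-4, new row 3: (0, -2, 0, 0); set L[3][0]=-4

U[3][3] = 0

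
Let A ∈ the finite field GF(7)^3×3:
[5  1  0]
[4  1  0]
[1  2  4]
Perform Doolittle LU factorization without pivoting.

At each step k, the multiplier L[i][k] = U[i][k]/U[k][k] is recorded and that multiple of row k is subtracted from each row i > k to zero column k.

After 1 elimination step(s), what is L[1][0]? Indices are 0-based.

L[1][0] = 5

[col 0] pivot 5
  R1 -= 5*R0 → (0, 3, 0)  (L[1][0] := 5)
  R2 -= 3*R0 → (0, 6, 4)  (L[2][0] := 3)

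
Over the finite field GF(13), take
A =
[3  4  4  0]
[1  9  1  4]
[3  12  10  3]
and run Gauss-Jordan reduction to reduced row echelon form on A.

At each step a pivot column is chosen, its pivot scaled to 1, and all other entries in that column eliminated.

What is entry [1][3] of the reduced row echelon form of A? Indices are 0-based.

pivot(0,0)=3: scale R0 → (1, 10, 10, 0)
  clear (1,0): R1 −= (1)R0 → (0, 12, 4, 4)
  clear (2,0): R2 −= (3)R0 → (0, 8, 6, 3)
pivot(1,1)=12: scale R1 → (0, 1, 9, 9)
  clear (0,1): R0 −= (10)R1 → (1, 0, 11, 1)
  clear (2,1): R2 −= (8)R1 → (0, 0, 12, 9)
pivot(2,2)=12: scale R2 → (0, 0, 1, 4)
  clear (0,2): R0 −= (11)R2 → (1, 0, 0, 9)
  clear (1,2): R1 −= (9)R2 → (0, 1, 0, 12)

M[1][3] = 12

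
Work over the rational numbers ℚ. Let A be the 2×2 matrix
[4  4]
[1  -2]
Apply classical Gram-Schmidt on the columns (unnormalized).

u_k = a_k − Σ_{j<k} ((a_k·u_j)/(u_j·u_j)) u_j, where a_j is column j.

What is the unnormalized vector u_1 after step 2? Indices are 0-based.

Step 1: u_0 = a_0 = (4, 1).
Step 2: u_1 = a_1 − (14/17)·u_0 = (12/17, -48/17).

u_1 = (12/17, -48/17)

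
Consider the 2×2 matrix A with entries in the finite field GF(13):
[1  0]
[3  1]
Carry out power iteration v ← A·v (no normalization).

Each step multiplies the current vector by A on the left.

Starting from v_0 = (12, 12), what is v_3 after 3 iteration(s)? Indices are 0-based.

v_3 = (12, 3)

v_0 = (12, 12).
v_1 = A·v_0 = (12, 9).
v_2 = A·v_1 = (12, 6).
v_3 = A·v_2 = (12, 3).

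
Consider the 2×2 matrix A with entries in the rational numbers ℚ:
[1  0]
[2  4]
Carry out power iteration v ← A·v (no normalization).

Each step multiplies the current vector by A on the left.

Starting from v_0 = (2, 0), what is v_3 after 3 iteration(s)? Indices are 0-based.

v_0 = (2, 0).
v_1 = A·v_0 = (2, 4).
v_2 = A·v_1 = (2, 20).
v_3 = A·v_2 = (2, 84).

v_3 = (2, 84)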